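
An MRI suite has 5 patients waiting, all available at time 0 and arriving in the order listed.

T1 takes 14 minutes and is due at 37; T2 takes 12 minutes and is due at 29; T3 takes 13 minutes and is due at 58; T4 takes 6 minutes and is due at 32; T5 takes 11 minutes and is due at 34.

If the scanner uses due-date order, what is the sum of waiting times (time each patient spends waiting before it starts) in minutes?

EDD (increasing due date): T2 T4 T5 T1 T3.
T2: waits 0, runs 0→12
T4: waits 12, runs 12→18
T5: waits 18, runs 18→29
T1: waits 29, runs 29→43
T3: waits 43, runs 43→56
Sum = 0+12+18+29+43 = 102.

102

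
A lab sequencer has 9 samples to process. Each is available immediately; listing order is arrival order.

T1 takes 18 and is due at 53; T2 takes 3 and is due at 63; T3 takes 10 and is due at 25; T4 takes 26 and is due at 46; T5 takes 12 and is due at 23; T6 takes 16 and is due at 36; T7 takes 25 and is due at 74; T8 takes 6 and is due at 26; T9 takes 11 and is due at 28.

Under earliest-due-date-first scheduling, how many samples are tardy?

EDD (increasing due date): T5 T3 T8 T9 T6 T4 T1 T2 T7.
T5: 0→12, due 23, tardiness 0
T3: 12→22, due 25, tardiness 0
T8: 22→28, due 26, tardiness 2
T9: 28→39, due 28, tardiness 11
T6: 39→55, due 36, tardiness 19
T4: 55→81, due 46, tardiness 35
T1: 81→99, due 53, tardiness 46
T2: 99→102, due 63, tardiness 39
T7: 102→127, due 74, tardiness 53
Late samples: 7.

7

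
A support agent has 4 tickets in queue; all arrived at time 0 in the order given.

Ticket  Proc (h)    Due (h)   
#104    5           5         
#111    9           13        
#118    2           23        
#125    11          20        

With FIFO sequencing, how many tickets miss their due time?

2

FIFO (arrival order): #104 #111 #118 #125.
#104: 0→5, due 5, tardiness 0
#111: 5→14, due 13, tardiness 1
#118: 14→16, due 23, tardiness 0
#125: 16→27, due 20, tardiness 7
Late tickets: 2.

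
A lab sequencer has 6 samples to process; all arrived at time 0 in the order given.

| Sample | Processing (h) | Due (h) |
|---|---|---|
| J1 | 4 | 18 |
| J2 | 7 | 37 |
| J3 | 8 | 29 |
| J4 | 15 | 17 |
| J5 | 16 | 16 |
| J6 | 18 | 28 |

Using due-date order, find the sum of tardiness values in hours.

119

EDD (increasing due date): J5 J4 J1 J6 J3 J2.
J5: 0→16, due 16, tardiness 0
J4: 16→31, due 17, tardiness 14
J1: 31→35, due 18, tardiness 17
J6: 35→53, due 28, tardiness 25
J3: 53→61, due 29, tardiness 32
J2: 61→68, due 37, tardiness 31
Sum = 0+14+17+25+32+31 = 119.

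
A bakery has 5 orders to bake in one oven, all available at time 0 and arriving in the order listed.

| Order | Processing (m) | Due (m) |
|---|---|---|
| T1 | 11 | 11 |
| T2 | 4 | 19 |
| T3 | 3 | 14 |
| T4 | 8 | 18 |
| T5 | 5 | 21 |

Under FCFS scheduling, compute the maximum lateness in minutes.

10

FIFO (arrival order): T1 T2 T3 T4 T5.
T1: 0→11, due 11, lateness 0
T2: 11→15, due 19, lateness -4
T3: 15→18, due 14, lateness 4
T4: 18→26, due 18, lateness 8
T5: 26→31, due 21, lateness 10
Maximum = 10.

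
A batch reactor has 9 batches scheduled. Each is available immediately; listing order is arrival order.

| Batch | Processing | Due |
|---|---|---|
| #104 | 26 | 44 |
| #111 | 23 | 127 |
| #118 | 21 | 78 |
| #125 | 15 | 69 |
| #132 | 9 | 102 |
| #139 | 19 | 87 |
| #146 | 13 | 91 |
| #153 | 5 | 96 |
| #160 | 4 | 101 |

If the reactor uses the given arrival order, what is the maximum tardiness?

35

FIFO (arrival order): #104 #111 #118 #125 #132 #139 #146 #153 #160.
#104: 0→26, due 44, tardiness 0
#111: 26→49, due 127, tardiness 0
#118: 49→70, due 78, tardiness 0
#125: 70→85, due 69, tardiness 16
#132: 85→94, due 102, tardiness 0
#139: 94→113, due 87, tardiness 26
#146: 113→126, due 91, tardiness 35
#153: 126→131, due 96, tardiness 35
#160: 131→135, due 101, tardiness 34
Maximum = 35.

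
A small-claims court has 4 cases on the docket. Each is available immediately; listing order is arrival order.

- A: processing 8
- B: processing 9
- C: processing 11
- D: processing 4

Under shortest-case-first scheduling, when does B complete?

SPT (increasing processing time): D A B C.
D: 0→4
A: 4→12
B: 12→21

21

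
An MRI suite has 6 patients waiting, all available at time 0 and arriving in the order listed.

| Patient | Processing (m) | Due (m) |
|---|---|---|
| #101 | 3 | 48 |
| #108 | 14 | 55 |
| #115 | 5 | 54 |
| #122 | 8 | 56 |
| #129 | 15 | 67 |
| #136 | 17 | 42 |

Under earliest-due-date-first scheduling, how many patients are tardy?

0

EDD (increasing due date): #136 #101 #115 #108 #122 #129.
#136: 0→17, due 42, tardiness 0
#101: 17→20, due 48, tardiness 0
#115: 20→25, due 54, tardiness 0
#108: 25→39, due 55, tardiness 0
#122: 39→47, due 56, tardiness 0
#129: 47→62, due 67, tardiness 0
Late patients: 0.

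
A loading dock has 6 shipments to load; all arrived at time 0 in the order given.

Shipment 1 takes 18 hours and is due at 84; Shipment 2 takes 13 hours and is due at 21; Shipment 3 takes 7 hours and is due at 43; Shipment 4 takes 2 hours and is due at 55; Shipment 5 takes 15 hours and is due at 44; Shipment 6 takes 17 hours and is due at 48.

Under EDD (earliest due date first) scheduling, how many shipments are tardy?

EDD (increasing due date): Shipment 2 Shipment 3 Shipment 5 Shipment 6 Shipment 4 Shipment 1.
Shipment 2: 0→13, due 21, tardiness 0
Shipment 3: 13→20, due 43, tardiness 0
Shipment 5: 20→35, due 44, tardiness 0
Shipment 6: 35→52, due 48, tardiness 4
Shipment 4: 52→54, due 55, tardiness 0
Shipment 1: 54→72, due 84, tardiness 0
Late shipments: 1.

1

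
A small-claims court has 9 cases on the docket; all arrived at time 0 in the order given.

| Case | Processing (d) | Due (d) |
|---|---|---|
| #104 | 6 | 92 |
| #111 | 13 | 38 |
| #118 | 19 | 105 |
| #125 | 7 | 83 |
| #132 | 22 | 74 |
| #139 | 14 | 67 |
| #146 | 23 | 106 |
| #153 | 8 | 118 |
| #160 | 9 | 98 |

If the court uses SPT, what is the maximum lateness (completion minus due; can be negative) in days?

24

SPT (increasing processing time): #104 #125 #153 #160 #111 #139 #118 #132 #146.
#104: 0→6, due 92, lateness -86
#125: 6→13, due 83, lateness -70
#153: 13→21, due 118, lateness -97
#160: 21→30, due 98, lateness -68
#111: 30→43, due 38, lateness 5
#139: 43→57, due 67, lateness -10
#118: 57→76, due 105, lateness -29
#132: 76→98, due 74, lateness 24
#146: 98→121, due 106, lateness 15
Maximum = 24.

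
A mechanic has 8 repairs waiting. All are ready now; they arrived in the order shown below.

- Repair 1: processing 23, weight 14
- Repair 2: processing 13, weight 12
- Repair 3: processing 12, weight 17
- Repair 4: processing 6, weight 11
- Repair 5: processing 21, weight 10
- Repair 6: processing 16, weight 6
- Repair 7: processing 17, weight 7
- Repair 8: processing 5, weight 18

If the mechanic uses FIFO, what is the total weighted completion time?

FIFO (arrival order): Repair 1 Repair 2 Repair 3 Repair 4 Repair 5 Repair 6 Repair 7 Repair 8.
Repair 1: finishes 23, weight 14, w·C = 322
Repair 2: finishes 36, weight 12, w·C = 432
Repair 3: finishes 48, weight 17, w·C = 816
Repair 4: finishes 54, weight 11, w·C = 594
Repair 5: finishes 75, weight 10, w·C = 750
Repair 6: finishes 91, weight 6, w·C = 546
Repair 7: finishes 108, weight 7, w·C = 756
Repair 8: finishes 113, weight 18, w·C = 2034
Sum = 322+432+816+594+750+546+756+2034 = 6250.

6250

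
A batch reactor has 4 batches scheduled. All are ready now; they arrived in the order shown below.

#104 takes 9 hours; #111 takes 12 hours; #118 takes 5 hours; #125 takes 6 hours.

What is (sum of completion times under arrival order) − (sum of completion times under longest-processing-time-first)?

-4

FIFO (arrival order): #104 #111 #118 #125.
#104: 0→9
#111: 9→21
#118: 21→26
#125: 26→32
Sum = 9+21+26+32 = 88.
LPT (decreasing processing time): #111 #104 #125 #118.
#111: 0→12
#104: 12→21
#125: 21→27
#118: 27→32
Sum = 12+21+27+32 = 92.
Difference = 88 − 92 = -4.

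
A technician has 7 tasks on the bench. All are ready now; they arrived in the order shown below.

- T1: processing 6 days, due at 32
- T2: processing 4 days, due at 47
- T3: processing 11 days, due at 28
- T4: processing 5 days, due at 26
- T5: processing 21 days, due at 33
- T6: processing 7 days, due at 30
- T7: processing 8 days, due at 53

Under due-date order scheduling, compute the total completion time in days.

239

EDD (increasing due date): T4 T3 T6 T1 T5 T2 T7.
T4: 0→5
T3: 5→16
T6: 16→23
T1: 23→29
T5: 29→50
T2: 50→54
T7: 54→62
Sum = 5+16+23+29+50+54+62 = 239.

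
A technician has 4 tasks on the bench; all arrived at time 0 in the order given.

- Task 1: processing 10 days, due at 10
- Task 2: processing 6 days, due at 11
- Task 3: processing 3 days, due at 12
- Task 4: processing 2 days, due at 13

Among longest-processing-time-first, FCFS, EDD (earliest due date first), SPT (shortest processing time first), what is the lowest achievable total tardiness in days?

LPT (decreasing processing time): Task 1 Task 2 Task 3 Task 4.
Task 1: 0→10, due 10, tardiness 0
Task 2: 10→16, due 11, tardiness 5
Task 3: 16→19, due 12, tardiness 7
Task 4: 19→21, due 13, tardiness 8
Sum = 0+5+7+8 = 20.
FIFO (arrival order): Task 1 Task 2 Task 3 Task 4.
Task 1: 0→10, due 10, tardiness 0
Task 2: 10→16, due 11, tardiness 5
Task 3: 16→19, due 12, tardiness 7
Task 4: 19→21, due 13, tardiness 8
Sum = 0+5+7+8 = 20.
EDD (increasing due date): Task 1 Task 2 Task 3 Task 4.
Task 1: 0→10, due 10, tardiness 0
Task 2: 10→16, due 11, tardiness 5
Task 3: 16→19, due 12, tardiness 7
Task 4: 19→21, due 13, tardiness 8
Sum = 0+5+7+8 = 20.
SPT (increasing processing time): Task 4 Task 3 Task 2 Task 1.
Task 4: 0→2, due 13, tardiness 0
Task 3: 2→5, due 12, tardiness 0
Task 2: 5→11, due 11, tardiness 0
Task 1: 11→21, due 10, tardiness 11
Sum = 0+0+0+11 = 11.
LPT 20, FIFO 20, EDD 20, SPT 11 → minimum 11.

11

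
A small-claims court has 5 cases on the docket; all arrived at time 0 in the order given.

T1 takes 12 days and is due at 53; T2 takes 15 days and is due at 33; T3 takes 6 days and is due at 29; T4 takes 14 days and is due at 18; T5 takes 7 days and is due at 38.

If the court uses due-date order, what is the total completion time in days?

EDD (increasing due date): T4 T3 T2 T5 T1.
T4: 0→14
T3: 14→20
T2: 20→35
T5: 35→42
T1: 42→54
Sum = 14+20+35+42+54 = 165.

165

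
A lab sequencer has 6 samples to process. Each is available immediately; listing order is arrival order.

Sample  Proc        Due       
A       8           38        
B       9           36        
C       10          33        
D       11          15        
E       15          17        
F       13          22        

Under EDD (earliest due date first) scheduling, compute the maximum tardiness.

EDD (increasing due date): D E F C B A.
D: 0→11, due 15, tardiness 0
E: 11→26, due 17, tardiness 9
F: 26→39, due 22, tardiness 17
C: 39→49, due 33, tardiness 16
B: 49→58, due 36, tardiness 22
A: 58→66, due 38, tardiness 28
Maximum = 28.

28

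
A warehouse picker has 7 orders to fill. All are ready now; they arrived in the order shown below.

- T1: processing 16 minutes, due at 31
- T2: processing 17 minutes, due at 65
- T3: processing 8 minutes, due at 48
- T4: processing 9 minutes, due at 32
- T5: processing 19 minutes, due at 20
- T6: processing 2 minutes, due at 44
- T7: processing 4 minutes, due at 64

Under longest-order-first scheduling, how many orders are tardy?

LPT (decreasing processing time): T5 T2 T1 T4 T3 T7 T6.
T5: 0→19, due 20, tardiness 0
T2: 19→36, due 65, tardiness 0
T1: 36→52, due 31, tardiness 21
T4: 52→61, due 32, tardiness 29
T3: 61→69, due 48, tardiness 21
T7: 69→73, due 64, tardiness 9
T6: 73→75, due 44, tardiness 31
Late orders: 5.

5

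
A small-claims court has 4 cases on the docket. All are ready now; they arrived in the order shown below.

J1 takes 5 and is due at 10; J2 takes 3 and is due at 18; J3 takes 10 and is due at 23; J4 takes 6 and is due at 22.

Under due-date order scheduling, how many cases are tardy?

1

EDD (increasing due date): J1 J2 J4 J3.
J1: 0→5, due 10, tardiness 0
J2: 5→8, due 18, tardiness 0
J4: 8→14, due 22, tardiness 0
J3: 14→24, due 23, tardiness 1
Late cases: 1.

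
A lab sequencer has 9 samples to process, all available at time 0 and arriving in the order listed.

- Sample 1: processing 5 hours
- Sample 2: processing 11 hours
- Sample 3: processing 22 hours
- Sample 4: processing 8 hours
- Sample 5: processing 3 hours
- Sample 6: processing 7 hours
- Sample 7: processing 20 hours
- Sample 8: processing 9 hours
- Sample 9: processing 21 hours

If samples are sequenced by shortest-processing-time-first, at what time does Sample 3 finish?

SPT (increasing processing time): Sample 5 Sample 1 Sample 6 Sample 4 Sample 8 Sample 2 Sample 7 Sample 9 Sample 3.
Sample 5: 0→3
Sample 1: 3→8
Sample 6: 8→15
Sample 4: 15→23
Sample 8: 23→32
Sample 2: 32→43
Sample 7: 43→63
Sample 9: 63→84
Sample 3: 84→106

106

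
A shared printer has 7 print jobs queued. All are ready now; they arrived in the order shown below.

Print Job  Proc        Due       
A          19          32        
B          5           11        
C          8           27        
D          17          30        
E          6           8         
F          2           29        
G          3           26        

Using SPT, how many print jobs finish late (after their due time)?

3

SPT (increasing processing time): F G B E C D A.
F: 0→2, due 29, tardiness 0
G: 2→5, due 26, tardiness 0
B: 5→10, due 11, tardiness 0
E: 10→16, due 8, tardiness 8
C: 16→24, due 27, tardiness 0
D: 24→41, due 30, tardiness 11
A: 41→60, due 32, tardiness 28
Late print jobs: 3.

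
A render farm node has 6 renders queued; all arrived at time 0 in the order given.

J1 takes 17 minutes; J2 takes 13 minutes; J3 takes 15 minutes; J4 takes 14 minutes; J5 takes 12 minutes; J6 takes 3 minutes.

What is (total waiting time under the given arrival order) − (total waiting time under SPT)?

FIFO (arrival order): J1 J2 J3 J4 J5 J6.
J1: waits 0, runs 0→17
J2: waits 17, runs 17→30
J3: waits 30, runs 30→45
J4: waits 45, runs 45→59
J5: waits 59, runs 59→71
J6: waits 71, runs 71→74
Sum = 0+17+30+45+59+71 = 222.
SPT (increasing processing time): J6 J5 J2 J4 J3 J1.
J6: waits 0, runs 0→3
J5: waits 3, runs 3→15
J2: waits 15, runs 15→28
J4: waits 28, runs 28→42
J3: waits 42, runs 42→57
J1: waits 57, runs 57→74
Sum = 0+3+15+28+42+57 = 145.
Difference = 222 − 145 = 77.

77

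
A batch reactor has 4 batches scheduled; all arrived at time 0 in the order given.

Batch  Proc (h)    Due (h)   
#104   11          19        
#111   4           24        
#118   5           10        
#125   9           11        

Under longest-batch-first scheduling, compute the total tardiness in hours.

29

LPT (decreasing processing time): #104 #125 #118 #111.
#104: 0→11, due 19, tardiness 0
#125: 11→20, due 11, tardiness 9
#118: 20→25, due 10, tardiness 15
#111: 25→29, due 24, tardiness 5
Sum = 0+9+15+5 = 29.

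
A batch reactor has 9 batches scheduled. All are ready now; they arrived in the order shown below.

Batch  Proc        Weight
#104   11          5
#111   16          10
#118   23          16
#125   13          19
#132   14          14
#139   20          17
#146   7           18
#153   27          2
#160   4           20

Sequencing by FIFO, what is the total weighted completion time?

FIFO (arrival order): #104 #111 #118 #125 #132 #139 #146 #153 #160.
#104: finishes 11, weight 5, w·C = 55
#111: finishes 27, weight 10, w·C = 270
#118: finishes 50, weight 16, w·C = 800
#125: finishes 63, weight 19, w·C = 1197
#132: finishes 77, weight 14, w·C = 1078
#139: finishes 97, weight 17, w·C = 1649
#146: finishes 104, weight 18, w·C = 1872
#153: finishes 131, weight 2, w·C = 262
#160: finishes 135, weight 20, w·C = 2700
Sum = 55+270+800+1197+1078+1649+1872+262+2700 = 9883.

9883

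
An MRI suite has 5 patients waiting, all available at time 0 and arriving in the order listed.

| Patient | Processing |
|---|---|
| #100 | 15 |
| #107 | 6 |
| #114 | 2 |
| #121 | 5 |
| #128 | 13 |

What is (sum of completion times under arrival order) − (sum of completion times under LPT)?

-29

FIFO (arrival order): #100 #107 #114 #121 #128.
#100: 0→15
#107: 15→21
#114: 21→23
#121: 23→28
#128: 28→41
Sum = 15+21+23+28+41 = 128.
LPT (decreasing processing time): #100 #128 #107 #121 #114.
#100: 0→15
#128: 15→28
#107: 28→34
#121: 34→39
#114: 39→41
Sum = 15+28+34+39+41 = 157.
Difference = 128 − 157 = -29.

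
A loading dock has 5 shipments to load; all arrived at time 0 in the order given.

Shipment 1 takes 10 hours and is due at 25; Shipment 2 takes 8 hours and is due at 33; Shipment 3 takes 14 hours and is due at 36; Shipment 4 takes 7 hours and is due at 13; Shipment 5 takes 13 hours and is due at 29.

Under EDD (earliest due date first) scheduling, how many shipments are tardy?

EDD (increasing due date): Shipment 4 Shipment 1 Shipment 5 Shipment 2 Shipment 3.
Shipment 4: 0→7, due 13, tardiness 0
Shipment 1: 7→17, due 25, tardiness 0
Shipment 5: 17→30, due 29, tardiness 1
Shipment 2: 30→38, due 33, tardiness 5
Shipment 3: 38→52, due 36, tardiness 16
Late shipments: 3.

3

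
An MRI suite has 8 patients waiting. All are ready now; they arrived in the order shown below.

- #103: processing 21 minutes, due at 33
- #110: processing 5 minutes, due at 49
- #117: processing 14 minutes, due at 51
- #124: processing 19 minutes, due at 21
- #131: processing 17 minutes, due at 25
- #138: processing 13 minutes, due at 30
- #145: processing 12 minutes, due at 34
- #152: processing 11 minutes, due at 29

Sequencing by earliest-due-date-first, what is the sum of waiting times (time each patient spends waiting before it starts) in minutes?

434

EDD (increasing due date): #124 #131 #152 #138 #103 #145 #110 #117.
#124: waits 0, runs 0→19
#131: waits 19, runs 19→36
#152: waits 36, runs 36→47
#138: waits 47, runs 47→60
#103: waits 60, runs 60→81
#145: waits 81, runs 81→93
#110: waits 93, runs 93→98
#117: waits 98, runs 98→112
Sum = 0+19+36+47+60+81+93+98 = 434.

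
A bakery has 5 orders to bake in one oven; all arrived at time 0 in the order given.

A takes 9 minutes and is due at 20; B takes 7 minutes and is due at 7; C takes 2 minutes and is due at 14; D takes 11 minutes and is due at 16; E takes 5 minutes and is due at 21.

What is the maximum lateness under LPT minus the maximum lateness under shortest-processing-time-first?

2

LPT (decreasing processing time): D A B E C.
D: 0→11, due 16, lateness -5
A: 11→20, due 20, lateness 0
B: 20→27, due 7, lateness 20
E: 27→32, due 21, lateness 11
C: 32→34, due 14, lateness 20
Maximum = 20.
SPT (increasing processing time): C E B A D.
C: 0→2, due 14, lateness -12
E: 2→7, due 21, lateness -14
B: 7→14, due 7, lateness 7
A: 14→23, due 20, lateness 3
D: 23→34, due 16, lateness 18
Maximum = 18.
Difference = 20 − 18 = 2.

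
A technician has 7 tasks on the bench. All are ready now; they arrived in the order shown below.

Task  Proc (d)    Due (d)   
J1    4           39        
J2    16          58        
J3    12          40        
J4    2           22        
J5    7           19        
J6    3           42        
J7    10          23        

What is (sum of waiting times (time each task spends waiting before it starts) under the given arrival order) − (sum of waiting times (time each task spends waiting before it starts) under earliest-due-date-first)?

44

FIFO (arrival order): J1 J2 J3 J4 J5 J6 J7.
J1: waits 0, runs 0→4
J2: waits 4, runs 4→20
J3: waits 20, runs 20→32
J4: waits 32, runs 32→34
J5: waits 34, runs 34→41
J6: waits 41, runs 41→44
J7: waits 44, runs 44→54
Sum = 0+4+20+32+34+41+44 = 175.
EDD (increasing due date): J5 J4 J7 J1 J3 J6 J2.
J5: waits 0, runs 0→7
J4: waits 7, runs 7→9
J7: waits 9, runs 9→19
J1: waits 19, runs 19→23
J3: waits 23, runs 23→35
J6: waits 35, runs 35→38
J2: waits 38, runs 38→54
Sum = 0+7+9+19+23+35+38 = 131.
Difference = 175 − 131 = 44.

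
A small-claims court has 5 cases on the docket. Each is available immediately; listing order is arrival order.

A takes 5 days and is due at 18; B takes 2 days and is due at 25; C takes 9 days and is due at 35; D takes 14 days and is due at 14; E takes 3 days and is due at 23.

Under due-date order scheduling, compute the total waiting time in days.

EDD (increasing due date): D A E B C.
D: waits 0, runs 0→14
A: waits 14, runs 14→19
E: waits 19, runs 19→22
B: waits 22, runs 22→24
C: waits 24, runs 24→33
Sum = 0+14+19+22+24 = 79.

79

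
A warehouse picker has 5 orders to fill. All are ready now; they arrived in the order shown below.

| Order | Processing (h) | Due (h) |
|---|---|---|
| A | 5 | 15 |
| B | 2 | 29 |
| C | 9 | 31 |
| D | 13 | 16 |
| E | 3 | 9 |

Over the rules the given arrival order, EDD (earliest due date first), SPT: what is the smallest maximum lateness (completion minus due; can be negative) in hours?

FIFO (arrival order): A B C D E.
A: 0→5, due 15, lateness -10
B: 5→7, due 29, lateness -22
C: 7→16, due 31, lateness -15
D: 16→29, due 16, lateness 13
E: 29→32, due 9, lateness 23
Maximum = 23.
EDD (increasing due date): E A D B C.
E: 0→3, due 9, lateness -6
A: 3→8, due 15, lateness -7
D: 8→21, due 16, lateness 5
B: 21→23, due 29, lateness -6
C: 23→32, due 31, lateness 1
Maximum = 5.
SPT (increasing processing time): B E A C D.
B: 0→2, due 29, lateness -27
E: 2→5, due 9, lateness -4
A: 5→10, due 15, lateness -5
C: 10→19, due 31, lateness -12
D: 19→32, due 16, lateness 16
Maximum = 16.
FIFO 23, EDD 5, SPT 16 → minimum 5.

5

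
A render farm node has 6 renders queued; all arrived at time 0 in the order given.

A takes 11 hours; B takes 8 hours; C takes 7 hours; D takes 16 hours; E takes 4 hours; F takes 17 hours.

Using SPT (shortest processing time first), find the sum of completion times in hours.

173

SPT (increasing processing time): E C B A D F.
E: 0→4
C: 4→11
B: 11→19
A: 19→30
D: 30→46
F: 46→63
Sum = 4+11+19+30+46+63 = 173.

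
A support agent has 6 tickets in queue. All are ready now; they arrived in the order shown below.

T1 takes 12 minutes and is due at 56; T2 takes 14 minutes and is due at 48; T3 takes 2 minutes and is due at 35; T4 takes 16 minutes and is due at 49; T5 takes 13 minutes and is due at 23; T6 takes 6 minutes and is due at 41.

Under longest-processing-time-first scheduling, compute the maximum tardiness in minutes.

28

LPT (decreasing processing time): T4 T2 T5 T1 T6 T3.
T4: 0→16, due 49, tardiness 0
T2: 16→30, due 48, tardiness 0
T5: 30→43, due 23, tardiness 20
T1: 43→55, due 56, tardiness 0
T6: 55→61, due 41, tardiness 20
T3: 61→63, due 35, tardiness 28
Maximum = 28.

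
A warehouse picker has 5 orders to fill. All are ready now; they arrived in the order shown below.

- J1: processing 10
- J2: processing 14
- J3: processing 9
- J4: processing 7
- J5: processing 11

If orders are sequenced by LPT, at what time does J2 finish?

14

LPT (decreasing processing time): J2 J5 J1 J3 J4.
J2: 0→14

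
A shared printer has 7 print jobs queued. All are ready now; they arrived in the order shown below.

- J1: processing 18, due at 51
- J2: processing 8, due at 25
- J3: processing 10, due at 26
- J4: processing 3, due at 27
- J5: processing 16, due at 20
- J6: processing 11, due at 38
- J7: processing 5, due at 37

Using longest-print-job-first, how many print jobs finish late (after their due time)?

LPT (decreasing processing time): J1 J5 J6 J3 J2 J7 J4.
J1: 0→18, due 51, tardiness 0
J5: 18→34, due 20, tardiness 14
J6: 34→45, due 38, tardiness 7
J3: 45→55, due 26, tardiness 29
J2: 55→63, due 25, tardiness 38
J7: 63→68, due 37, tardiness 31
J4: 68→71, due 27, tardiness 44
Late print jobs: 6.

6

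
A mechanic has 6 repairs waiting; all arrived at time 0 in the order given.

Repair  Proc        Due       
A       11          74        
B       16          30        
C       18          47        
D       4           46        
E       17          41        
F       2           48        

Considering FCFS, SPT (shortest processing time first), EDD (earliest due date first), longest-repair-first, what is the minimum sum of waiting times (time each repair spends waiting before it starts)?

FIFO (arrival order): A B C D E F.
A: waits 0, runs 0→11
B: waits 11, runs 11→27
C: waits 27, runs 27→45
D: waits 45, runs 45→49
E: waits 49, runs 49→66
F: waits 66, runs 66→68
Sum = 0+11+27+45+49+66 = 198.
SPT (increasing processing time): F D A B E C.
F: waits 0, runs 0→2
D: waits 2, runs 2→6
A: waits 6, runs 6→17
B: waits 17, runs 17→33
E: waits 33, runs 33→50
C: waits 50, runs 50→68
Sum = 0+2+6+17+33+50 = 108.
EDD (increasing due date): B E D C F A.
B: waits 0, runs 0→16
E: waits 16, runs 16→33
D: waits 33, runs 33→37
C: waits 37, runs 37→55
F: waits 55, runs 55→57
A: waits 57, runs 57→68
Sum = 0+16+33+37+55+57 = 198.
LPT (decreasing processing time): C E B A D F.
C: waits 0, runs 0→18
E: waits 18, runs 18→35
B: waits 35, runs 35→51
A: waits 51, runs 51→62
D: waits 62, runs 62→66
F: waits 66, runs 66→68
Sum = 0+18+35+51+62+66 = 232.
FIFO 198, SPT 108, EDD 198, LPT 232 → minimum 108.

108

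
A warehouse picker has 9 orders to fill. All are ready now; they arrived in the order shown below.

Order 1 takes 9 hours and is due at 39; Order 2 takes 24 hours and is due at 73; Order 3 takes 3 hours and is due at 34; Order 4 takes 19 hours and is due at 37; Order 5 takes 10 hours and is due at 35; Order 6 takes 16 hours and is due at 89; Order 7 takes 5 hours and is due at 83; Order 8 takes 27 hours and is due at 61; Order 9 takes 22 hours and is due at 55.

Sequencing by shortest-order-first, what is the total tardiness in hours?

163

SPT (increasing processing time): Order 3 Order 7 Order 1 Order 5 Order 6 Order 4 Order 9 Order 2 Order 8.
Order 3: 0→3, due 34, tardiness 0
Order 7: 3→8, due 83, tardiness 0
Order 1: 8→17, due 39, tardiness 0
Order 5: 17→27, due 35, tardiness 0
Order 6: 27→43, due 89, tardiness 0
Order 4: 43→62, due 37, tardiness 25
Order 9: 62→84, due 55, tardiness 29
Order 2: 84→108, due 73, tardiness 35
Order 8: 108→135, due 61, tardiness 74
Sum = 0+0+0+0+0+25+29+35+74 = 163.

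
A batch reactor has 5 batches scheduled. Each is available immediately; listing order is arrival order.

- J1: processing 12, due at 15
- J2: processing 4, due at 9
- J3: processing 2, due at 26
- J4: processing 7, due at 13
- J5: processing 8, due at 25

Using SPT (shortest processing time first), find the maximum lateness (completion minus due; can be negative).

SPT (increasing processing time): J3 J2 J4 J5 J1.
J3: 0→2, due 26, lateness -24
J2: 2→6, due 9, lateness -3
J4: 6→13, due 13, lateness 0
J5: 13→21, due 25, lateness -4
J1: 21→33, due 15, lateness 18
Maximum = 18.

18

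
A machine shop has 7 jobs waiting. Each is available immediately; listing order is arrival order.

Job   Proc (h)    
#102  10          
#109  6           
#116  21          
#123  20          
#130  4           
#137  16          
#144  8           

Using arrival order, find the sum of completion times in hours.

343

FIFO (arrival order): #102 #109 #116 #123 #130 #137 #144.
#102: 0→10
#109: 10→16
#116: 16→37
#123: 37→57
#130: 57→61
#137: 61→77
#144: 77→85
Sum = 10+16+37+57+61+77+85 = 343.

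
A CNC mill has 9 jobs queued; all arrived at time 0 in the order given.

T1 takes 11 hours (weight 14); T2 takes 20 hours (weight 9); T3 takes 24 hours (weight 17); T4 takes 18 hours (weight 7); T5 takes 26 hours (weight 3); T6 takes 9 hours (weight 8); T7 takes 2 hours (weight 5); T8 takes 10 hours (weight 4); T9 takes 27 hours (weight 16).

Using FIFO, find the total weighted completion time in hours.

FIFO (arrival order): T1 T2 T3 T4 T5 T6 T7 T8 T9.
T1: finishes 11, weight 14, w·C = 154
T2: finishes 31, weight 9, w·C = 279
T3: finishes 55, weight 17, w·C = 935
T4: finishes 73, weight 7, w·C = 511
T5: finishes 99, weight 3, w·C = 297
T6: finishes 108, weight 8, w·C = 864
T7: finishes 110, weight 5, w·C = 550
T8: finishes 120, weight 4, w·C = 480
T9: finishes 147, weight 16, w·C = 2352
Sum = 154+279+935+511+297+864+550+480+2352 = 6422.

6422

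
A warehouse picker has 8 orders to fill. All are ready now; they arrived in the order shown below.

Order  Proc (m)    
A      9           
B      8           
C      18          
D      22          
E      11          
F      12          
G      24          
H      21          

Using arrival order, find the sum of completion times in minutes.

FIFO (arrival order): A B C D E F G H.
A: 0→9
B: 9→17
C: 17→35
D: 35→57
E: 57→68
F: 68→80
G: 80→104
H: 104→125
Sum = 9+17+35+57+68+80+104+125 = 495.

495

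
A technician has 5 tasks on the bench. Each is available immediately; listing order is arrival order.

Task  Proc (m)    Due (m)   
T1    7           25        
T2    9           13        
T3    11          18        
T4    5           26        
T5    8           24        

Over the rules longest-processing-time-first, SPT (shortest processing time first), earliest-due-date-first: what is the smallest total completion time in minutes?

106

LPT (decreasing processing time): T3 T2 T5 T1 T4.
T3: 0→11
T2: 11→20
T5: 20→28
T1: 28→35
T4: 35→40
Sum = 11+20+28+35+40 = 134.
SPT (increasing processing time): T4 T1 T5 T2 T3.
T4: 0→5
T1: 5→12
T5: 12→20
T2: 20→29
T3: 29→40
Sum = 5+12+20+29+40 = 106.
EDD (increasing due date): T2 T3 T5 T1 T4.
T2: 0→9
T3: 9→20
T5: 20→28
T1: 28→35
T4: 35→40
Sum = 9+20+28+35+40 = 132.
LPT 134, SPT 106, EDD 132 → minimum 106.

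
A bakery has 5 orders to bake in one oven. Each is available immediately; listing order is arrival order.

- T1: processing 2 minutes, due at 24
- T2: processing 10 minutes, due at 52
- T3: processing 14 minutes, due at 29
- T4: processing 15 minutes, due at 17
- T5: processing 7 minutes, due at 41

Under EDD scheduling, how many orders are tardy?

EDD (increasing due date): T4 T1 T3 T5 T2.
T4: 0→15, due 17, tardiness 0
T1: 15→17, due 24, tardiness 0
T3: 17→31, due 29, tardiness 2
T5: 31→38, due 41, tardiness 0
T2: 38→48, due 52, tardiness 0
Late orders: 1.

1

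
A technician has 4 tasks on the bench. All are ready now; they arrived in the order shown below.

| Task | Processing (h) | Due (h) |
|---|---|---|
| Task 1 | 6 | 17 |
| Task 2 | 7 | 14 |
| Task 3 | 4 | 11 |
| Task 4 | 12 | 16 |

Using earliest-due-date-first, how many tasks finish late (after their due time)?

EDD (increasing due date): Task 3 Task 2 Task 4 Task 1.
Task 3: 0→4, due 11, tardiness 0
Task 2: 4→11, due 14, tardiness 0
Task 4: 11→23, due 16, tardiness 7
Task 1: 23→29, due 17, tardiness 12
Late tasks: 2.

2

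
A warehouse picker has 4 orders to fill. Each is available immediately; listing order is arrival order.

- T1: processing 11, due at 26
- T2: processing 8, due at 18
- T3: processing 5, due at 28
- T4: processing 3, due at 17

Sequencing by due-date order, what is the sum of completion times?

EDD (increasing due date): T4 T2 T1 T3.
T4: 0→3
T2: 3→11
T1: 11→22
T3: 22→27
Sum = 3+11+22+27 = 63.

63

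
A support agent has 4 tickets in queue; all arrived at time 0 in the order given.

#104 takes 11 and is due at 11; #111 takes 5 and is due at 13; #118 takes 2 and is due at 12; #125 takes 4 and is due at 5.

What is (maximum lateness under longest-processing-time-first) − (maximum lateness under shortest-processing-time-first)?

4

LPT (decreasing processing time): #104 #111 #125 #118.
#104: 0→11, due 11, lateness 0
#111: 11→16, due 13, lateness 3
#125: 16→20, due 5, lateness 15
#118: 20→22, due 12, lateness 10
Maximum = 15.
SPT (increasing processing time): #118 #125 #111 #104.
#118: 0→2, due 12, lateness -10
#125: 2→6, due 5, lateness 1
#111: 6→11, due 13, lateness -2
#104: 11→22, due 11, lateness 11
Maximum = 11.
Difference = 15 − 11 = 4.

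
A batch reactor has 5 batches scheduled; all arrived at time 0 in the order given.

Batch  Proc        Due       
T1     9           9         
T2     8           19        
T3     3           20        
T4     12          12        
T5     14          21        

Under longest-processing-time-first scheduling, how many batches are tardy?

4

LPT (decreasing processing time): T5 T4 T1 T2 T3.
T5: 0→14, due 21, tardiness 0
T4: 14→26, due 12, tardiness 14
T1: 26→35, due 9, tardiness 26
T2: 35→43, due 19, tardiness 24
T3: 43→46, due 20, tardiness 26
Late batches: 4.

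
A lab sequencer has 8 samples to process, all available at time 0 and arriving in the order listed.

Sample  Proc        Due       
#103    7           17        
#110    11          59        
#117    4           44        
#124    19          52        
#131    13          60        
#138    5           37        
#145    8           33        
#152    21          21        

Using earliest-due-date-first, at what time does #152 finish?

EDD (increasing due date): #103 #152 #145 #138 #117 #124 #110 #131.
#103: 0→7
#152: 7→28

28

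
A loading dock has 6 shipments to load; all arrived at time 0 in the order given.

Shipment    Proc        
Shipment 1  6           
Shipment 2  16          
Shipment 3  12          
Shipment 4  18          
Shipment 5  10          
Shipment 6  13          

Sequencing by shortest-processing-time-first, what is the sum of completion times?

SPT (increasing processing time): Shipment 1 Shipment 5 Shipment 3 Shipment 6 Shipment 2 Shipment 4.
Shipment 1: 0→6
Shipment 5: 6→16
Shipment 3: 16→28
Shipment 6: 28→41
Shipment 2: 41→57
Shipment 4: 57→75
Sum = 6+16+28+41+57+75 = 223.

223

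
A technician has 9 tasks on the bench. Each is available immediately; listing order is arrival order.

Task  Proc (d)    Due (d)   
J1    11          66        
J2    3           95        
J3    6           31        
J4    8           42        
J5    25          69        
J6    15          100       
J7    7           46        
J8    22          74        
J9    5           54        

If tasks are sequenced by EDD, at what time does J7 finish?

EDD (increasing due date): J3 J4 J7 J9 J1 J5 J8 J2 J6.
J3: 0→6
J4: 6→14
J7: 14→21

21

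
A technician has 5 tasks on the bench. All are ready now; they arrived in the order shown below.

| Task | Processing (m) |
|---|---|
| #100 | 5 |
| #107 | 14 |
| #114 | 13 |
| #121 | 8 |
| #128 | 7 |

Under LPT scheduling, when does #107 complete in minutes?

14

LPT (decreasing processing time): #107 #114 #121 #128 #100.
#107: 0→14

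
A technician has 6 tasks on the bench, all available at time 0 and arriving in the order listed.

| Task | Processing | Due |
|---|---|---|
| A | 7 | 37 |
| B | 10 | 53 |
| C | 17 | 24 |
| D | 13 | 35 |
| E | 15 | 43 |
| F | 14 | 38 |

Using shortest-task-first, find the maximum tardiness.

SPT (increasing processing time): A B D F E C.
A: 0→7, due 37, tardiness 0
B: 7→17, due 53, tardiness 0
D: 17→30, due 35, tardiness 0
F: 30→44, due 38, tardiness 6
E: 44→59, due 43, tardiness 16
C: 59→76, due 24, tardiness 52
Maximum = 52.

52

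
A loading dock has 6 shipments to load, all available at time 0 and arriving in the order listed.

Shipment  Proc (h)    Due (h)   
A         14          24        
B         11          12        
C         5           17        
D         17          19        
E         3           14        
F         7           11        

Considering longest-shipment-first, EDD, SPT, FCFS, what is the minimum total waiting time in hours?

LPT (decreasing processing time): D A B F C E.
D: waits 0, runs 0→17
A: waits 17, runs 17→31
B: waits 31, runs 31→42
F: waits 42, runs 42→49
C: waits 49, runs 49→54
E: waits 54, runs 54→57
Sum = 0+17+31+42+49+54 = 193.
EDD (increasing due date): F B E C D A.
F: waits 0, runs 0→7
B: waits 7, runs 7→18
E: waits 18, runs 18→21
C: waits 21, runs 21→26
D: waits 26, runs 26→43
A: waits 43, runs 43→57
Sum = 0+7+18+21+26+43 = 115.
SPT (increasing processing time): E C F B A D.
E: waits 0, runs 0→3
C: waits 3, runs 3→8
F: waits 8, runs 8→15
B: waits 15, runs 15→26
A: waits 26, runs 26→40
D: waits 40, runs 40→57
Sum = 0+3+8+15+26+40 = 92.
FIFO (arrival order): A B C D E F.
A: waits 0, runs 0→14
B: waits 14, runs 14→25
C: waits 25, runs 25→30
D: waits 30, runs 30→47
E: waits 47, runs 47→50
F: waits 50, runs 50→57
Sum = 0+14+25+30+47+50 = 166.
LPT 193, EDD 115, SPT 92, FIFO 166 → minimum 92.

92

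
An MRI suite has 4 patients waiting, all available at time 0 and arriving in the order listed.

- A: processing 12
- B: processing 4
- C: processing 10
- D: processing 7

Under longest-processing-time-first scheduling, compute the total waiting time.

63

LPT (decreasing processing time): A C D B.
A: waits 0, runs 0→12
C: waits 12, runs 12→22
D: waits 22, runs 22→29
B: waits 29, runs 29→33
Sum = 0+12+22+29 = 63.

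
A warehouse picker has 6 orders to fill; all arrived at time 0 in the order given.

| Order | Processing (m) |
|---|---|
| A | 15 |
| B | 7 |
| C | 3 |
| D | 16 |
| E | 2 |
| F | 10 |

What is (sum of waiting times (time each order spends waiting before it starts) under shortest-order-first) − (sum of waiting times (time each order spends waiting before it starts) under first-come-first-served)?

SPT (increasing processing time): E C B F A D.
E: waits 0, runs 0→2
C: waits 2, runs 2→5
B: waits 5, runs 5→12
F: waits 12, runs 12→22
A: waits 22, runs 22→37
D: waits 37, runs 37→53
Sum = 0+2+5+12+22+37 = 78.
FIFO (arrival order): A B C D E F.
A: waits 0, runs 0→15
B: waits 15, runs 15→22
C: waits 22, runs 22→25
D: waits 25, runs 25→41
E: waits 41, runs 41→43
F: waits 43, runs 43→53
Sum = 0+15+22+25+41+43 = 146.
Difference = 78 − 146 = -68.

-68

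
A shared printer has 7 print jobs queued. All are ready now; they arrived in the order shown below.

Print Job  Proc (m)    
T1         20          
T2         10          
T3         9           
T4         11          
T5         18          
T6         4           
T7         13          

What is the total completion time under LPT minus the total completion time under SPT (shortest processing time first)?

LPT (decreasing processing time): T1 T5 T7 T4 T2 T3 T6.
T1: 0→20
T5: 20→38
T7: 38→51
T4: 51→62
T2: 62→72
T3: 72→81
T6: 81→85
Sum = 20+38+51+62+72+81+85 = 409.
SPT (increasing processing time): T6 T3 T2 T4 T7 T5 T1.
T6: 0→4
T3: 4→13
T2: 13→23
T4: 23→34
T7: 34→47
T5: 47→65
T1: 65→85
Sum = 4+13+23+34+47+65+85 = 271.
Difference = 409 − 271 = 138.

138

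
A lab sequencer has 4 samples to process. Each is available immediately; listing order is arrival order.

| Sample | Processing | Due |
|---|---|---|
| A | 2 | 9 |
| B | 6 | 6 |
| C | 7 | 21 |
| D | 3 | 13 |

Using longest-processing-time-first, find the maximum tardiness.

LPT (decreasing processing time): C B D A.
C: 0→7, due 21, tardiness 0
B: 7→13, due 6, tardiness 7
D: 13→16, due 13, tardiness 3
A: 16→18, due 9, tardiness 9
Maximum = 9.

9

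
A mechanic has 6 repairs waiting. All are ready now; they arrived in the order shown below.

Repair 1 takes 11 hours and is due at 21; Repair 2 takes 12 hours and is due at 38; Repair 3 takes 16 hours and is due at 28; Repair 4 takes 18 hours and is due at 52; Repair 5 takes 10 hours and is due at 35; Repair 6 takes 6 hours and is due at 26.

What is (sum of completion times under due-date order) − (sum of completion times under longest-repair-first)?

EDD (increasing due date): Repair 1 Repair 6 Repair 3 Repair 5 Repair 2 Repair 4.
Repair 1: 0→11
Repair 6: 11→17
Repair 3: 17→33
Repair 5: 33→43
Repair 2: 43→55
Repair 4: 55→73
Sum = 11+17+33+43+55+73 = 232.
LPT (decreasing processing time): Repair 4 Repair 3 Repair 2 Repair 1 Repair 5 Repair 6.
Repair 4: 0→18
Repair 3: 18→34
Repair 2: 34→46
Repair 1: 46→57
Repair 5: 57→67
Repair 6: 67→73
Sum = 18+34+46+57+67+73 = 295.
Difference = 232 − 295 = -63.

-63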